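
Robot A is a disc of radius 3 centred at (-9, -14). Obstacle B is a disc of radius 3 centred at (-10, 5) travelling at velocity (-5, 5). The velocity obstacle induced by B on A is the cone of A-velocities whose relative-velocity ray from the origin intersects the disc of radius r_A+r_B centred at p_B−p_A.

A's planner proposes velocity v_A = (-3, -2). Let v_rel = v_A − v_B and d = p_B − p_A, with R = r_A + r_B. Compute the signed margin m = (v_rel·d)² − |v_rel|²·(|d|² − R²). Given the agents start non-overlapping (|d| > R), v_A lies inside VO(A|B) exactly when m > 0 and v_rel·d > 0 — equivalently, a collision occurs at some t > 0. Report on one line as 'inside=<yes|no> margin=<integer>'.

d = (-1, 19),  |d|² = 362;  R = 3+3 = 6,  c = 362−6² = 326
v_rel = (2, -7),  |v_rel|² = 53;  v_rel·d = (2)·(-1) + (-7)·(19) = -135
53·t² + 270·t + 326 = 0  ⇒  m = (-135)² − 53·326 = 947
m = 947 > 0,  v_rel·d = -135 < 0  ⇒  outside

inside=no margin=947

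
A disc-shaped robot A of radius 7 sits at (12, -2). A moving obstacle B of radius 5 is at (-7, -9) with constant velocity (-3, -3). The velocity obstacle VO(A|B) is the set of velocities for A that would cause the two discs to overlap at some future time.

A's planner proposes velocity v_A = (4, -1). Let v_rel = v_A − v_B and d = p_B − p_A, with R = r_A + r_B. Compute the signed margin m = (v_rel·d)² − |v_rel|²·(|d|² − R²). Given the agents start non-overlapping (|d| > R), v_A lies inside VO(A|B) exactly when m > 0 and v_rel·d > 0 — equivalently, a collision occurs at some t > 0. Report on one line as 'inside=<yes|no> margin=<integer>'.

d = (-19, -7),  |d|² = 410;  R = 7+5 = 12,  c = 410−12² = 266
v_rel = (7, 2),  |v_rel|² = 53;  v_rel·d = (7)·(-19) + (2)·(-7) = -147
53·t² + 294·t + 266 = 0  ⇒  m = (-147)² − 53·266 = 7511
m = 7511 > 0,  v_rel·d = -147 < 0  ⇒  outside

inside=no margin=7511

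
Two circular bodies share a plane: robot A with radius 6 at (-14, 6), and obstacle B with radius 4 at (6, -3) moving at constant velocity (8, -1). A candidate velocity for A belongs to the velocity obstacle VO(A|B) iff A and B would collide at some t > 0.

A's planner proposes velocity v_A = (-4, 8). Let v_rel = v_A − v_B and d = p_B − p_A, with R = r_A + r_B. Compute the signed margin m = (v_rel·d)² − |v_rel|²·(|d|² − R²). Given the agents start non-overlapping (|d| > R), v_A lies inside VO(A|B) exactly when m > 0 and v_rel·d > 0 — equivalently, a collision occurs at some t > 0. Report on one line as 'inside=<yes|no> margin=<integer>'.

d = (20, -9),  |d|² = 481;  R = 6+4 = 10,  c = 481−10² = 381
v_rel = (-12, 9),  |v_rel|² = 225;  v_rel·d = (-12)·(20) + (9)·(-9) = -321
225·t² + 642·t + 381 = 0  ⇒  m = (-321)² − 225·381 = 17316
m = 17316 > 0,  v_rel·d = -321 < 0  ⇒  outside

inside=no margin=17316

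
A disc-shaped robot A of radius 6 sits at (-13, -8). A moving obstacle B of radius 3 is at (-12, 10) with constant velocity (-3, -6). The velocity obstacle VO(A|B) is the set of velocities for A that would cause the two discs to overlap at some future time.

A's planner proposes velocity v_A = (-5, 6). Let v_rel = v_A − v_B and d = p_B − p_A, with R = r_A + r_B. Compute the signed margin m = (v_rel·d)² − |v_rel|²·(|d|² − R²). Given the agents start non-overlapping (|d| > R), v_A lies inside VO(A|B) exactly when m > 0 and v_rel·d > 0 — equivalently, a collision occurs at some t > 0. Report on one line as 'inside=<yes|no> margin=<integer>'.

d = (1, 18),  |d|² = 325;  R = 6+3 = 9,  c = 325−9² = 244
v_rel = (-2, 12),  |v_rel|² = 148;  v_rel·d = (-2)·(1) + (12)·(18) = 214
148·t² − 428·t + 244 = 0  ⇒  m = 214² − 148·244 = 9684
m = 9684 > 0,  v_rel·d = 214 > 0  ⇒  inside

inside=yes margin=9684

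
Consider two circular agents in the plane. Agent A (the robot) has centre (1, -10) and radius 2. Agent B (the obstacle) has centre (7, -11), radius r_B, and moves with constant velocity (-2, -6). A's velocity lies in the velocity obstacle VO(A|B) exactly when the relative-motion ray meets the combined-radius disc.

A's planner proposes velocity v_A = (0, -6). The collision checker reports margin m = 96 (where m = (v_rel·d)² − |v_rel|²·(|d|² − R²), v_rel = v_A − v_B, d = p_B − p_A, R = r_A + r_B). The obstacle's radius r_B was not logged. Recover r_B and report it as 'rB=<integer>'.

m = 96
d = (6, -1);  v_rel = (2, 0),  |v_rel|² = 4
v_rel×d = (2)·(-1) − (0)·(6) = -2
since m = R²·4 − (-2)²:  R² = (4 + 96) / 4 = 25
R = √25 = 5  ⇒  r_B = 5 − 2 = 3

rB=3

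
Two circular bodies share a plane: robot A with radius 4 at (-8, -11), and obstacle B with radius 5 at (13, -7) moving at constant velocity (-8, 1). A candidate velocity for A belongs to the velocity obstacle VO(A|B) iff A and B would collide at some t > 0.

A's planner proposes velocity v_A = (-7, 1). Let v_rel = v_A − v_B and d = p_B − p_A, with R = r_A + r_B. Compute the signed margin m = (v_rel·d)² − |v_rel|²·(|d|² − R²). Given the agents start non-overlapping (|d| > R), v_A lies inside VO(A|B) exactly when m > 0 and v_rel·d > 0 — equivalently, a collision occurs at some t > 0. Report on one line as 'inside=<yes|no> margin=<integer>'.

d = (21, 4),  |d|² = 457;  R = 4+5 = 9,  c = 457−9² = 376
v_rel = (1, 0),  |v_rel|² = 1;  v_rel·d = (1)·(21) + (0)·(4) = 21
1·t² − 42·t + 376 = 0  ⇒  m = 21² − 1·376 = 65
m = 65 > 0,  v_rel·d = 21 > 0  ⇒  inside

inside=yes margin=65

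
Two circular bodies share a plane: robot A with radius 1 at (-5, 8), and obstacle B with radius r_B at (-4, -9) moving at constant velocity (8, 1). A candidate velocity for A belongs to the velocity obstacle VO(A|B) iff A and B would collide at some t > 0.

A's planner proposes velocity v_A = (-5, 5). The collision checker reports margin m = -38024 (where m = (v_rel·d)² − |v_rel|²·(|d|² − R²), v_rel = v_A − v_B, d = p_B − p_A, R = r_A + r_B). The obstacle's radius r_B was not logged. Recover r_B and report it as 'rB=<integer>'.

m = -38024
d = (1, -17);  v_rel = (-13, 4),  |v_rel|² = 185
v_rel×d = (-13)·(-17) − (4)·(1) = 217
since m = R²·185 − 217²:  R² = (47089 + -38024) / 185 = 49
R = √49 = 7  ⇒  r_B = 7 − 1 = 6

rB=6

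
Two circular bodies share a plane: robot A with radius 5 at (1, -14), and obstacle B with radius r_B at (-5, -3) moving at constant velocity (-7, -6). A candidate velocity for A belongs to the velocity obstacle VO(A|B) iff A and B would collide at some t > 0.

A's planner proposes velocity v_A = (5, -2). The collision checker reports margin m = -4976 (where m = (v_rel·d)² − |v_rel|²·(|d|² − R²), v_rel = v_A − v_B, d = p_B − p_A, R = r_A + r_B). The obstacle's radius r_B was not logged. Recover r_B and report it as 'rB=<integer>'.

m = -4976
d = (-6, 11);  v_rel = (12, 4),  |v_rel|² = 160
v_rel×d = (12)·(11) − (4)·(-6) = 156
since m = R²·160 − 156²:  R² = (24336 + -4976) / 160 = 121
R = √121 = 11  ⇒  r_B = 11 − 5 = 6

rB=6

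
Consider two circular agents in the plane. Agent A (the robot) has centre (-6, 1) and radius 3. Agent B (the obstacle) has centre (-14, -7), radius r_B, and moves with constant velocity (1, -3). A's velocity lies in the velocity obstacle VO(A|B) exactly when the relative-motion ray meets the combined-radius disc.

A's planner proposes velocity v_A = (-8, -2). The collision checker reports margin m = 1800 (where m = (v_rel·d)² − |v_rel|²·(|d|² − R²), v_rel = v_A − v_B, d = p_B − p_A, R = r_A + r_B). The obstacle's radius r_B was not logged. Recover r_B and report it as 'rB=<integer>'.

m = 1800
d = (-8, -8);  v_rel = (-9, 1),  |v_rel|² = 82
v_rel×d = (-9)·(-8) − (1)·(-8) = 80
since m = R²·82 − 80²:  R² = (6400 + 1800) / 82 = 100
R = √100 = 10  ⇒  r_B = 10 − 3 = 7

rB=7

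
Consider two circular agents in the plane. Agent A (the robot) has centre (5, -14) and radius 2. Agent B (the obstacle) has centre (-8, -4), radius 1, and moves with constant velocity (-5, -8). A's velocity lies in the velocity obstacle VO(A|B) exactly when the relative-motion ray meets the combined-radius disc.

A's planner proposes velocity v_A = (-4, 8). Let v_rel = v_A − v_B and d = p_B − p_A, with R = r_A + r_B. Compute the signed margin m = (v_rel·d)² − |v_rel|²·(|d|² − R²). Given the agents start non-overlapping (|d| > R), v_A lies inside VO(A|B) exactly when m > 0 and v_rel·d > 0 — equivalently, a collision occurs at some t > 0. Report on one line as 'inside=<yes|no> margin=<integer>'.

d = (-13, 10),  |d|² = 269;  R = 2+1 = 3,  c = 269−3² = 260
v_rel = (1, 16),  |v_rel|² = 257;  v_rel·d = (1)·(-13) + (16)·(10) = 147
257·t² − 294·t + 260 = 0  ⇒  m = 147² − 257·260 = -45211
m = -45211 < 0,  v_rel·d = 147 > 0  ⇒  outside

inside=no margin=-45211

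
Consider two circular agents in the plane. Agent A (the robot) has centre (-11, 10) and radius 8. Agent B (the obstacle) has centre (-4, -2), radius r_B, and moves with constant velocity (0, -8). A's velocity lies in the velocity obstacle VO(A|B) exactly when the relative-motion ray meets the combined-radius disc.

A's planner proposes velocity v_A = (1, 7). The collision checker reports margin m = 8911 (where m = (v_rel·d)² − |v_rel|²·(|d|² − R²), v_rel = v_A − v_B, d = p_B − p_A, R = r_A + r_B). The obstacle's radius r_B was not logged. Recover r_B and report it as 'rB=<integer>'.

m = 8911
d = (7, -12);  v_rel = (1, 15),  |v_rel|² = 226
v_rel×d = (1)·(-12) − (15)·(7) = -117
since m = R²·226 − (-117)²:  R² = (13689 + 8911) / 226 = 100
R = √100 = 10  ⇒  r_B = 10 − 8 = 2

rB=2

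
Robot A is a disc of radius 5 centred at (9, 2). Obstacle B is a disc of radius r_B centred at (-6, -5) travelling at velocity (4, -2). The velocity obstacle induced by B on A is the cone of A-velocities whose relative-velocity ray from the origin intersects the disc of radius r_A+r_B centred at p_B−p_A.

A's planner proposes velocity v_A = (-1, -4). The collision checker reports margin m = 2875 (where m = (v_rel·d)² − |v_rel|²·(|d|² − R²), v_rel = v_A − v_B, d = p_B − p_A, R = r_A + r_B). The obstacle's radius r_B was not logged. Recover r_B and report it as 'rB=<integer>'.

m = 2875
d = (-15, -7);  v_rel = (-5, -2),  |v_rel|² = 29
v_rel×d = (-5)·(-7) − (-2)·(-15) = 5
since m = R²·29 − 5²:  R² = (25 + 2875) / 29 = 100
R = √100 = 10  ⇒  r_B = 10 − 5 = 5

rB=5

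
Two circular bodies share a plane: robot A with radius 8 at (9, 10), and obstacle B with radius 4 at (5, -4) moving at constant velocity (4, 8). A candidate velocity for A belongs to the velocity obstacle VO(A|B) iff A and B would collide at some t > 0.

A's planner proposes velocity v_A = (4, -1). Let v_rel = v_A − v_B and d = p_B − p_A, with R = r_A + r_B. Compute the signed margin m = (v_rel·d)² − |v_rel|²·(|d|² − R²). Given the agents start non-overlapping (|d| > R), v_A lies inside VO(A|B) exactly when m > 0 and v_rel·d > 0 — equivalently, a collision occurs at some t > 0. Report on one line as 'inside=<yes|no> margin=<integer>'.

d = (-4, -14),  |d|² = 212;  R = 8+4 = 12,  c = 212−12² = 68
v_rel = (0, -9),  |v_rel|² = 81;  v_rel·d = (0)·(-4) + (-9)·(-14) = 126
81·t² − 252·t + 68 = 0  ⇒  m = 126² − 81·68 = 10368
m = 10368 > 0,  v_rel·d = 126 > 0  ⇒  inside

inside=yes margin=10368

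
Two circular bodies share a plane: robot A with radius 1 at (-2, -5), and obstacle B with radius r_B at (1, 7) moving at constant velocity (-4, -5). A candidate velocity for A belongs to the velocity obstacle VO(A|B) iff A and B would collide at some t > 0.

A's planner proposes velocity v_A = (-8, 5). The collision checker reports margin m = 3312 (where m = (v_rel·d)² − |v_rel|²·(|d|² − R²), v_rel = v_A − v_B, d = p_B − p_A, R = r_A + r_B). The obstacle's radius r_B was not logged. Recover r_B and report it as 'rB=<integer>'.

m = 3312
d = (3, 12);  v_rel = (-4, 10),  |v_rel|² = 116
v_rel×d = (-4)·(12) − (10)·(3) = -78
since m = R²·116 − (-78)²:  R² = (6084 + 3312) / 116 = 81
R = √81 = 9  ⇒  r_B = 9 − 1 = 8

rB=8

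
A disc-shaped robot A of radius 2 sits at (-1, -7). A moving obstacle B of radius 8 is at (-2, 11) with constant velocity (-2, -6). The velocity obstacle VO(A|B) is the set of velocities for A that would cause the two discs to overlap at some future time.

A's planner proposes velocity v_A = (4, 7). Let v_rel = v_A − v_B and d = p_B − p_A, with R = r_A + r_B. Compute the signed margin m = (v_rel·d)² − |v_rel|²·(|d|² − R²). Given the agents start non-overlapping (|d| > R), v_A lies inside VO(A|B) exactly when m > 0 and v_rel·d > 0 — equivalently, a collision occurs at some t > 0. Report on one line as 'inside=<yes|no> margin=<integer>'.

d = (-1, 18),  |d|² = 325;  R = 2+8 = 10,  c = 325−10² = 225
v_rel = (6, 13),  |v_rel|² = 205;  v_rel·d = (6)·(-1) + (13)·(18) = 228
205·t² − 456·t + 225 = 0  ⇒  m = 228² − 205·225 = 5859
m = 5859 > 0,  v_rel·d = 228 > 0  ⇒  inside

inside=yes margin=5859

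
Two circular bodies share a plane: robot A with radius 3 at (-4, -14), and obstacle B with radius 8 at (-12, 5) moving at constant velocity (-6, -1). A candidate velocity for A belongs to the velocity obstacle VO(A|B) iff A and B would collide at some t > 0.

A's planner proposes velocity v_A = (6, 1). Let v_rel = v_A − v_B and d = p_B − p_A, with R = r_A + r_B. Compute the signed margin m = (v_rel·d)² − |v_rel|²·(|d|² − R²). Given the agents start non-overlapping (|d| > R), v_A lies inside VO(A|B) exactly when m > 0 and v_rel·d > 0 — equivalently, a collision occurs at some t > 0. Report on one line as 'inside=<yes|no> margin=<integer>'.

d = (-8, 19),  |d|² = 425;  R = 3+8 = 11,  c = 425−11² = 304
v_rel = (12, 2),  |v_rel|² = 148;  v_rel·d = (12)·(-8) + (2)·(19) = -58
148·t² + 116·t + 304 = 0  ⇒  m = (-58)² − 148·304 = -41628
m = -41628 < 0,  v_rel·d = -58 < 0  ⇒  outside

inside=no margin=-41628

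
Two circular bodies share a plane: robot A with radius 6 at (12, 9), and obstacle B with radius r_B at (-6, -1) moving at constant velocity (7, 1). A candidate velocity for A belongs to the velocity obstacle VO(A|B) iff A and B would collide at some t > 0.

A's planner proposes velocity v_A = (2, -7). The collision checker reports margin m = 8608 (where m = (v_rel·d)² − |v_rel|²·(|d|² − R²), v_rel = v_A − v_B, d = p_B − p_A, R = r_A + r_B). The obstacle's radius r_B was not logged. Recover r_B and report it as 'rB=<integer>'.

m = 8608
d = (-18, -10);  v_rel = (-5, -8),  |v_rel|² = 89
v_rel×d = (-5)·(-10) − (-8)·(-18) = -94
since m = R²·89 − (-94)²:  R² = (8836 + 8608) / 89 = 196
R = √196 = 14  ⇒  r_B = 14 − 6 = 8

rB=8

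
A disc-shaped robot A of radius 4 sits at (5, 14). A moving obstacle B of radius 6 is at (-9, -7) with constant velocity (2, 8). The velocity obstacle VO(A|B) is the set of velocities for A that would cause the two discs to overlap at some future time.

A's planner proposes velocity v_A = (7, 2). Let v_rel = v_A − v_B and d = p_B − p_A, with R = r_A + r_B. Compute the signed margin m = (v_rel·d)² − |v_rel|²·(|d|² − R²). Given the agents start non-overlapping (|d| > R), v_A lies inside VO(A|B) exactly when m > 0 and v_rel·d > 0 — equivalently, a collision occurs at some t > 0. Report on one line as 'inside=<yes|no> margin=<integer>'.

d = (-14, -21),  |d|² = 637;  R = 4+6 = 10,  c = 637−10² = 537
v_rel = (5, -6),  |v_rel|² = 61;  v_rel·d = (5)·(-14) + (-6)·(-21) = 56
61·t² − 112·t + 537 = 0  ⇒  m = 56² − 61·537 = -29621
m = -29621 < 0,  v_rel·d = 56 > 0  ⇒  outside

inside=no margin=-29621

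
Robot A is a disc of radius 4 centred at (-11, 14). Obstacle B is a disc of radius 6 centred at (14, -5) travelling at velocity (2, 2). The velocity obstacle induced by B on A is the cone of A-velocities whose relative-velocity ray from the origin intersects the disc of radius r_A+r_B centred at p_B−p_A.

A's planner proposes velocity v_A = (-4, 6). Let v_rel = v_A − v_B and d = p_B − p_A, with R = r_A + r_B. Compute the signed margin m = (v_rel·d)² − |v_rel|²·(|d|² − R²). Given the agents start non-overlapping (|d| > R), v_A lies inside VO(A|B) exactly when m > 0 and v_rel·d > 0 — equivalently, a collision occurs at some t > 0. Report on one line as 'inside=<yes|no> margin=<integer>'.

d = (25, -19),  |d|² = 986;  R = 4+6 = 10,  c = 986−10² = 886
v_rel = (-6, 4),  |v_rel|² = 52;  v_rel·d = (-6)·(25) + (4)·(-19) = -226
52·t² + 452·t + 886 = 0  ⇒  m = (-226)² − 52·886 = 5004
m = 5004 > 0,  v_rel·d = -226 < 0  ⇒  outside

inside=no margin=5004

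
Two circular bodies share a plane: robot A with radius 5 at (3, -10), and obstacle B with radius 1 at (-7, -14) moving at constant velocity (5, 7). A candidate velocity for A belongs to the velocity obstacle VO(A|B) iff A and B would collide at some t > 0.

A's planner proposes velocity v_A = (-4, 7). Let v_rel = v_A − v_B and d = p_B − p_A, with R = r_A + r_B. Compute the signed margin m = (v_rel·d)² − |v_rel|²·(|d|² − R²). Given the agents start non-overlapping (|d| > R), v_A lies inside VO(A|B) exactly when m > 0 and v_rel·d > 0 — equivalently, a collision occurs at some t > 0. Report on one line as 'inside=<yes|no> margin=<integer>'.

d = (-10, -4),  |d|² = 116;  R = 5+1 = 6,  c = 116−6² = 80
v_rel = (-9, 0),  |v_rel|² = 81;  v_rel·d = (-9)·(-10) + (0)·(-4) = 90
81·t² − 180·t + 80 = 0  ⇒  m = 90² − 81·80 = 1620
m = 1620 > 0,  v_rel·d = 90 > 0  ⇒  inside

inside=yes margin=1620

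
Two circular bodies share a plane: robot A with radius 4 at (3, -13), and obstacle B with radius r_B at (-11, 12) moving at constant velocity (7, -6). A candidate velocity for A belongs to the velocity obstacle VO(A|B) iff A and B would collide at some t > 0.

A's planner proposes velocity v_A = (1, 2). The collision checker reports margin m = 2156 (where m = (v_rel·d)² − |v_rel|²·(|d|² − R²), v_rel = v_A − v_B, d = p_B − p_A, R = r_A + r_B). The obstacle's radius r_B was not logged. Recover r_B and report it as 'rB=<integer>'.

m = 2156
d = (-14, 25);  v_rel = (-6, 8),  |v_rel|² = 100
v_rel×d = (-6)·(25) − (8)·(-14) = -38
since m = R²·100 − (-38)²:  R² = (1444 + 2156) / 100 = 36
R = √36 = 6  ⇒  r_B = 6 − 4 = 2

rB=2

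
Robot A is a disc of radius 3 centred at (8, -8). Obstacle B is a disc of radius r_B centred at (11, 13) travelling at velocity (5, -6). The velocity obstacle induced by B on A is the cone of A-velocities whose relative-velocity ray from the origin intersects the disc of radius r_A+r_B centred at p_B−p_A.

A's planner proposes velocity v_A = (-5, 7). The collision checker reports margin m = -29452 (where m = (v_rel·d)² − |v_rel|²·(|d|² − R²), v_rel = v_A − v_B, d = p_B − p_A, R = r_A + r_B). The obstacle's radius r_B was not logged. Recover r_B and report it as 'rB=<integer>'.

m = -29452
d = (3, 21);  v_rel = (-10, 13),  |v_rel|² = 269
v_rel×d = (-10)·(21) − (13)·(3) = -249
since m = R²·269 − (-249)²:  R² = (62001 + -29452) / 269 = 121
R = √121 = 11  ⇒  r_B = 11 − 3 = 8

rB=8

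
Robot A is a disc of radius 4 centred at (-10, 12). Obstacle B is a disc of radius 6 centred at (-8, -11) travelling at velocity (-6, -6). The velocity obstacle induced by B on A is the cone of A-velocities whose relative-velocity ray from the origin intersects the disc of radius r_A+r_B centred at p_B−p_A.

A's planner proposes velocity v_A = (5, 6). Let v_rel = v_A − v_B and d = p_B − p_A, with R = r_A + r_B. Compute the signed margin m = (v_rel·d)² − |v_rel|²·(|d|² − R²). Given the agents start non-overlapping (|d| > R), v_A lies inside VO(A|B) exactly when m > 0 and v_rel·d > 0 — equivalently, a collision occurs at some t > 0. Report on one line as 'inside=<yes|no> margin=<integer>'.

d = (2, -23),  |d|² = 533;  R = 4+6 = 10,  c = 533−10² = 433
v_rel = (11, 12),  |v_rel|² = 265;  v_rel·d = (11)·(2) + (12)·(-23) = -254
265·t² + 508·t + 433 = 0  ⇒  m = (-254)² − 265·433 = -50229
m = -50229 < 0,  v_rel·d = -254 < 0  ⇒  outside

inside=no margin=-50229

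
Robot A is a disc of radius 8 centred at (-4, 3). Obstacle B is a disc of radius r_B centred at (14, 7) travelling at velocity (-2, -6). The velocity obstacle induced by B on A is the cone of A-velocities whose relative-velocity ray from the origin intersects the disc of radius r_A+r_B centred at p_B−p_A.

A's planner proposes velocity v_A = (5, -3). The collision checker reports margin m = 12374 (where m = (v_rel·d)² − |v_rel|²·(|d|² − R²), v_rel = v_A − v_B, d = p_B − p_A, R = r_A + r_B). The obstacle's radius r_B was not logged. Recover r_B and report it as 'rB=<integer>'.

m = 12374
d = (18, 4);  v_rel = (7, 3),  |v_rel|² = 58
v_rel×d = (7)·(4) − (3)·(18) = -26
since m = R²·58 − (-26)²:  R² = (676 + 12374) / 58 = 225
R = √225 = 15  ⇒  r_B = 15 − 8 = 7

rB=7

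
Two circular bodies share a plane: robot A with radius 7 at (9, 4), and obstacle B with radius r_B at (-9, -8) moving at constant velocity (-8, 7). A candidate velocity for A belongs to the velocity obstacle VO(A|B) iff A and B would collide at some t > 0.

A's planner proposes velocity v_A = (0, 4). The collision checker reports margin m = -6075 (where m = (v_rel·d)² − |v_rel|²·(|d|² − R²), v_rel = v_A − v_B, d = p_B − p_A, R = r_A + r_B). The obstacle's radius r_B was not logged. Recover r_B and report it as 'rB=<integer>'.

m = -6075
d = (-18, -12);  v_rel = (8, -3),  |v_rel|² = 73
v_rel×d = (8)·(-12) − (-3)·(-18) = -150
since m = R²·73 − (-150)²:  R² = (22500 + -6075) / 73 = 225
R = √225 = 15  ⇒  r_B = 15 − 7 = 8

rB=8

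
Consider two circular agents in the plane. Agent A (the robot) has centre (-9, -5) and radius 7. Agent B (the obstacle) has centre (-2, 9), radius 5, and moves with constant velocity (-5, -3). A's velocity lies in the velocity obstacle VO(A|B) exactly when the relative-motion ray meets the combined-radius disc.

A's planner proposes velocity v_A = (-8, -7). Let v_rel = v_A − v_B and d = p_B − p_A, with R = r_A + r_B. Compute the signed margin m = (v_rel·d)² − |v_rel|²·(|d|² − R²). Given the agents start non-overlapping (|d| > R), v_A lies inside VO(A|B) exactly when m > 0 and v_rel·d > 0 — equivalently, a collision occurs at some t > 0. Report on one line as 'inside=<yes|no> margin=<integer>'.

d = (7, 14),  |d|² = 245;  R = 7+5 = 12,  c = 245−12² = 101
v_rel = (-3, -4),  |v_rel|² = 25;  v_rel·d = (-3)·(7) + (-4)·(14) = -77
25·t² + 154·t + 101 = 0  ⇒  m = (-77)² − 25·101 = 3404
m = 3404 > 0,  v_rel·d = -77 < 0  ⇒  outside

inside=no margin=3404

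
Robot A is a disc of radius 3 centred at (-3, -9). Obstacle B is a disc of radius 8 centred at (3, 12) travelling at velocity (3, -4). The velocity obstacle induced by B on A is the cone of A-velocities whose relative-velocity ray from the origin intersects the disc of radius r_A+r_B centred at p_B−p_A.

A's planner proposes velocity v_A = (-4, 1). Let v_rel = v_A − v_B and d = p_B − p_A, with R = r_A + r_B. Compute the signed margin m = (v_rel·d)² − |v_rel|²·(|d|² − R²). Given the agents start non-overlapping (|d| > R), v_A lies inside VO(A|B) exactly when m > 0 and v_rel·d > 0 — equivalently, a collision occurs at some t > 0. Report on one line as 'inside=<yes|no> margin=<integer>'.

d = (6, 21),  |d|² = 477;  R = 3+8 = 11,  c = 477−11² = 356
v_rel = (-7, 5),  |v_rel|² = 74;  v_rel·d = (-7)·(6) + (5)·(21) = 63
74·t² − 126·t + 356 = 0  ⇒  m = 63² − 74·356 = -22375
m = -22375 < 0,  v_rel·d = 63 > 0  ⇒  outside

inside=no margin=-22375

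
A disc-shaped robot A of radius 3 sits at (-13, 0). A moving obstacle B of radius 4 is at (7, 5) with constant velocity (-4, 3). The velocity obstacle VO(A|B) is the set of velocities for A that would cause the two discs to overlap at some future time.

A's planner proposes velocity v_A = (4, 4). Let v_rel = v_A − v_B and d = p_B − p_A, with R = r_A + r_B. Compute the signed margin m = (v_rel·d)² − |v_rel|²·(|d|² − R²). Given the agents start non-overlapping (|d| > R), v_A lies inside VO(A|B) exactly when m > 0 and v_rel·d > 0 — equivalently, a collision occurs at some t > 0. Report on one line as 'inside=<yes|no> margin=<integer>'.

d = (20, 5),  |d|² = 425;  R = 3+4 = 7,  c = 425−7² = 376
v_rel = (8, 1),  |v_rel|² = 65;  v_rel·d = (8)·(20) + (1)·(5) = 165
65·t² − 330·t + 376 = 0  ⇒  m = 165² − 65·376 = 2785
m = 2785 > 0,  v_rel·d = 165 > 0  ⇒  inside

inside=yes margin=2785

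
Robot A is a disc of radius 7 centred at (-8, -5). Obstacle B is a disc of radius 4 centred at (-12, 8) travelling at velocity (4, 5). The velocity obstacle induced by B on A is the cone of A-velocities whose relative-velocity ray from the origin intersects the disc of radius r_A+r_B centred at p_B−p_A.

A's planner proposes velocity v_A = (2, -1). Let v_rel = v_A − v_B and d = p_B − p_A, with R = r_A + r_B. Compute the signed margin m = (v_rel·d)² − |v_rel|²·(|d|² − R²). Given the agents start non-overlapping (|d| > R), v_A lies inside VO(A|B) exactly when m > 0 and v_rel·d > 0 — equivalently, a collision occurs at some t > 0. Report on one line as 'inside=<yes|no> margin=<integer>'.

d = (-4, 13),  |d|² = 185;  R = 7+4 = 11,  c = 185−11² = 64
v_rel = (-2, -6),  |v_rel|² = 40;  v_rel·d = (-2)·(-4) + (-6)·(13) = -70
40·t² + 140·t + 64 = 0  ⇒  m = (-70)² − 40·64 = 2340
m = 2340 > 0,  v_rel·d = -70 < 0  ⇒  outside

inside=no margin=2340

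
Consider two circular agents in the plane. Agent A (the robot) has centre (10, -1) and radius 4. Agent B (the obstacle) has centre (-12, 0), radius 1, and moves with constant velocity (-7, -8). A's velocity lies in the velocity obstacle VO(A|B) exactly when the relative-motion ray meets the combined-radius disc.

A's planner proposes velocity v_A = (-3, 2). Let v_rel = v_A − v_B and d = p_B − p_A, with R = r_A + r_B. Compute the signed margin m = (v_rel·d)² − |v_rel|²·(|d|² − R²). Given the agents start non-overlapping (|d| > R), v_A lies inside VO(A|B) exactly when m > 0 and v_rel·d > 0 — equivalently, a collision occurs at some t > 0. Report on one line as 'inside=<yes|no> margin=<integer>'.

d = (-22, 1),  |d|² = 485;  R = 4+1 = 5,  c = 485−5² = 460
v_rel = (4, 10),  |v_rel|² = 116;  v_rel·d = (4)·(-22) + (10)·(1) = -78
116·t² + 156·t + 460 = 0  ⇒  m = (-78)² − 116·460 = -47276
m = -47276 < 0,  v_rel·d = -78 < 0  ⇒  outside

inside=no margin=-47276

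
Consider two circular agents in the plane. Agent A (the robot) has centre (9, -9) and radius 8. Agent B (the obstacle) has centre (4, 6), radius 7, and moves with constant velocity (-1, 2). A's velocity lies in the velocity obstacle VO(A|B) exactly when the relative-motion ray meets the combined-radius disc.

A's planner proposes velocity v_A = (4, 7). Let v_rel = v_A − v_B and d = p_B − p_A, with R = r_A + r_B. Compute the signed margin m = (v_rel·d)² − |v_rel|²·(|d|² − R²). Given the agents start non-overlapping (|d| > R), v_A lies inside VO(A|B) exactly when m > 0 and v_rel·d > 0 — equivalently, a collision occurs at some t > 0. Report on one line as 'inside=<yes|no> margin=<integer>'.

d = (-5, 15),  |d|² = 250;  R = 8+7 = 15,  c = 250−15² = 25
v_rel = (5, 5),  |v_rel|² = 50;  v_rel·d = (5)·(-5) + (5)·(15) = 50
50·t² − 100·t + 25 = 0  ⇒  m = 50² − 50·25 = 1250
m = 1250 > 0,  v_rel·d = 50 > 0  ⇒  inside

inside=yes margin=1250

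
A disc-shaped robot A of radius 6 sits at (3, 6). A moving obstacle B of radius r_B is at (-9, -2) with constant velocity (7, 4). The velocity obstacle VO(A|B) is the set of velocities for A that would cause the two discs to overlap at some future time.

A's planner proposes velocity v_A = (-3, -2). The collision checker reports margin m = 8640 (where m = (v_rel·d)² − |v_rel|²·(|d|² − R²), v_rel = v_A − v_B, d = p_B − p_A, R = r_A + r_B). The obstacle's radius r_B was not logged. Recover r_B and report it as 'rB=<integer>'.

m = 8640
d = (-12, -8);  v_rel = (-10, -6),  |v_rel|² = 136
v_rel×d = (-10)·(-8) − (-6)·(-12) = 8
since m = R²·136 − 8²:  R² = (64 + 8640) / 136 = 64
R = √64 = 8  ⇒  r_B = 8 − 6 = 2

rB=2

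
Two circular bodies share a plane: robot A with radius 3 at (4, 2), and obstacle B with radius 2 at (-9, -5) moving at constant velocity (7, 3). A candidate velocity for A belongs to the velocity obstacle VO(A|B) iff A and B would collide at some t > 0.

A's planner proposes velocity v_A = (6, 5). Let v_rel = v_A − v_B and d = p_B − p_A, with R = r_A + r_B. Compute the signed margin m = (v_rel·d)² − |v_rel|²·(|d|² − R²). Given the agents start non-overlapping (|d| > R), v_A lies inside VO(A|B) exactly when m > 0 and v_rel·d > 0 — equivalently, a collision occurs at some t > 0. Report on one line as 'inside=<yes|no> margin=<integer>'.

d = (-13, -7),  |d|² = 218;  R = 3+2 = 5,  c = 218−5² = 193
v_rel = (-1, 2),  |v_rel|² = 5;  v_rel·d = (-1)·(-13) + (2)·(-7) = -1
5·t² + 2·t + 193 = 0  ⇒  m = (-1)² − 5·193 = -964
m = -964 < 0,  v_rel·d = -1 < 0  ⇒  outside

inside=no margin=-964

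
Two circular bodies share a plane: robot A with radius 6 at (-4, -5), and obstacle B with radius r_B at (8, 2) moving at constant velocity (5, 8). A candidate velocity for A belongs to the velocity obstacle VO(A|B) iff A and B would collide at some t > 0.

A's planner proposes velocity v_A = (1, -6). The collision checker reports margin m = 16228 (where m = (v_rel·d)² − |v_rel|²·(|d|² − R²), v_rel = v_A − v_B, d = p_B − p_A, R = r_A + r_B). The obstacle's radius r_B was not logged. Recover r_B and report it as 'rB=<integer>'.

m = 16228
d = (12, 7);  v_rel = (-4, -14),  |v_rel|² = 212
v_rel×d = (-4)·(7) − (-14)·(12) = 140
since m = R²·212 − 140²:  R² = (19600 + 16228) / 212 = 169
R = √169 = 13  ⇒  r_B = 13 − 6 = 7

rB=7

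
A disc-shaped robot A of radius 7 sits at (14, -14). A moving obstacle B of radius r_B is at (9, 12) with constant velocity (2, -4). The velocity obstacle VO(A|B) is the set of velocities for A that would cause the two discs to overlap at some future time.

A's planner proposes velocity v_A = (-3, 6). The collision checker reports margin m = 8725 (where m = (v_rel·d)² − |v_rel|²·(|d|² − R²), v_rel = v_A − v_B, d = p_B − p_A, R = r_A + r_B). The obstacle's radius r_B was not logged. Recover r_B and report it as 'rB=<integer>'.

m = 8725
d = (-5, 26);  v_rel = (-5, 10),  |v_rel|² = 125
v_rel×d = (-5)·(26) − (10)·(-5) = -80
since m = R²·125 − (-80)²:  R² = (6400 + 8725) / 125 = 121
R = √121 = 11  ⇒  r_B = 11 − 7 = 4

rB=4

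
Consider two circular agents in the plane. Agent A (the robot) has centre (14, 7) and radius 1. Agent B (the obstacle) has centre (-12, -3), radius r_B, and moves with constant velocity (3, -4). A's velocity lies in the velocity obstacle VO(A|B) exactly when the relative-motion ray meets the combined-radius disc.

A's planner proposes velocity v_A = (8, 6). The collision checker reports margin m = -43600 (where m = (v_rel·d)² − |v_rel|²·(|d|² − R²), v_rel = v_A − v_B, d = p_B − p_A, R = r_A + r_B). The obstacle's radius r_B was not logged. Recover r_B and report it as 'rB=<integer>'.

m = -43600
d = (-26, -10);  v_rel = (5, 10),  |v_rel|² = 125
v_rel×d = (5)·(-10) − (10)·(-26) = 210
since m = R²·125 − 210²:  R² = (44100 + -43600) / 125 = 4
R = √4 = 2  ⇒  r_B = 2 − 1 = 1

rB=1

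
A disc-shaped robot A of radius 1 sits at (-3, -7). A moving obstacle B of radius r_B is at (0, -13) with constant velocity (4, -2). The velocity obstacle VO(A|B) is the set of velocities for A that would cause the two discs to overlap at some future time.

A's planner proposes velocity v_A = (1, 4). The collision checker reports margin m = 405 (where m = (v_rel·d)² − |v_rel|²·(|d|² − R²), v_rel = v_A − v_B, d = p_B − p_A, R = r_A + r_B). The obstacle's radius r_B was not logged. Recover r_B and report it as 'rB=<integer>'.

m = 405
d = (3, -6);  v_rel = (-3, 6),  |v_rel|² = 45
v_rel×d = (-3)·(-6) − (6)·(3) = 0
since m = R²·45 − 0²:  R² = (0 + 405) / 45 = 9
R = √9 = 3  ⇒  r_B = 3 − 1 = 2

rB=2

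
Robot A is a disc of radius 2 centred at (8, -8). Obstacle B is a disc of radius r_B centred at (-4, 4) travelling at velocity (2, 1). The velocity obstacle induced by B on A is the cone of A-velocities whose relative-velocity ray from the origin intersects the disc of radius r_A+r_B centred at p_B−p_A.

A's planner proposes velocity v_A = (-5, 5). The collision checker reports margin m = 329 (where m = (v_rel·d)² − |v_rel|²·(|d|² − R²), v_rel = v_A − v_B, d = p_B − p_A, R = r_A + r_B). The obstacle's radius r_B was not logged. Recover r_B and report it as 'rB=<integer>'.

m = 329
d = (-12, 12);  v_rel = (-7, 4),  |v_rel|² = 65
v_rel×d = (-7)·(12) − (4)·(-12) = -36
since m = R²·65 − (-36)²:  R² = (1296 + 329) / 65 = 25
R = √25 = 5  ⇒  r_B = 5 − 2 = 3

rB=3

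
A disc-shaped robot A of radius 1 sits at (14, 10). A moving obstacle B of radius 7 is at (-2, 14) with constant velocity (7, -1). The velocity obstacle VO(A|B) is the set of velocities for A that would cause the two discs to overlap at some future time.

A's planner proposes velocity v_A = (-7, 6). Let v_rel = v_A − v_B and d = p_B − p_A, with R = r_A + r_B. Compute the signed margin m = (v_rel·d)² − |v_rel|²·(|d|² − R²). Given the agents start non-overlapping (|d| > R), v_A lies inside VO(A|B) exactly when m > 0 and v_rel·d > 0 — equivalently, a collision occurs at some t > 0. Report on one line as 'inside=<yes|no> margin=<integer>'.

d = (-16, 4),  |d|² = 272;  R = 1+7 = 8,  c = 272−8² = 208
v_rel = (-14, 7),  |v_rel|² = 245;  v_rel·d = (-14)·(-16) + (7)·(4) = 252
245·t² − 504·t + 208 = 0  ⇒  m = 252² − 245·208 = 12544
m = 12544 > 0,  v_rel·d = 252 > 0  ⇒  inside

inside=yes margin=12544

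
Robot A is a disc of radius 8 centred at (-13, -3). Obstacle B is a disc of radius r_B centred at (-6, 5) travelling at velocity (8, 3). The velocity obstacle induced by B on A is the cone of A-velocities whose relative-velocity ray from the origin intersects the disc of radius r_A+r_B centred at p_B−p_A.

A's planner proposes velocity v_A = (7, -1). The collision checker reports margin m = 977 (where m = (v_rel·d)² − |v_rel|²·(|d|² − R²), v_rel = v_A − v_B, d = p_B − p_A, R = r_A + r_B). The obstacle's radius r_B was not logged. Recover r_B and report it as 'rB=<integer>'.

m = 977
d = (7, 8);  v_rel = (-1, -4),  |v_rel|² = 17
v_rel×d = (-1)·(8) − (-4)·(7) = 20
since m = R²·17 − 20²:  R² = (400 + 977) / 17 = 81
R = √81 = 9  ⇒  r_B = 9 − 8 = 1

rB=1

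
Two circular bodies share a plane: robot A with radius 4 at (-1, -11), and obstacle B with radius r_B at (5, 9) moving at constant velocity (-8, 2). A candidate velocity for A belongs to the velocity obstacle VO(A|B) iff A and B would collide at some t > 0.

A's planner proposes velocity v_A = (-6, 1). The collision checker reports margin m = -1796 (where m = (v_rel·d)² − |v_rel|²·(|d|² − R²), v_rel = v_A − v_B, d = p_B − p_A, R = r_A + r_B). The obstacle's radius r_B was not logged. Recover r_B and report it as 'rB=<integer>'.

m = -1796
d = (6, 20);  v_rel = (2, -1),  |v_rel|² = 5
v_rel×d = (2)·(20) − (-1)·(6) = 46
since m = R²·5 − 46²:  R² = (2116 + -1796) / 5 = 64
R = √64 = 8  ⇒  r_B = 8 − 4 = 4

rB=4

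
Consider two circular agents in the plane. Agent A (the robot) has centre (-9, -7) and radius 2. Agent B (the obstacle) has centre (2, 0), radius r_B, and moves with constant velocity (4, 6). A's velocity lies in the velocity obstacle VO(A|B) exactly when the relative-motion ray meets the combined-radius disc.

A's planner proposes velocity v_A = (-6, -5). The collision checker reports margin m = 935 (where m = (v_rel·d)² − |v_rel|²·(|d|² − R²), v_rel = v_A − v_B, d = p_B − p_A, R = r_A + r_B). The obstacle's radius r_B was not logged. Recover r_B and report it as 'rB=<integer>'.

m = 935
d = (11, 7);  v_rel = (-10, -11),  |v_rel|² = 221
v_rel×d = (-10)·(7) − (-11)·(11) = 51
since m = R²·221 − 51²:  R² = (2601 + 935) / 221 = 16
R = √16 = 4  ⇒  r_B = 4 − 2 = 2

rB=2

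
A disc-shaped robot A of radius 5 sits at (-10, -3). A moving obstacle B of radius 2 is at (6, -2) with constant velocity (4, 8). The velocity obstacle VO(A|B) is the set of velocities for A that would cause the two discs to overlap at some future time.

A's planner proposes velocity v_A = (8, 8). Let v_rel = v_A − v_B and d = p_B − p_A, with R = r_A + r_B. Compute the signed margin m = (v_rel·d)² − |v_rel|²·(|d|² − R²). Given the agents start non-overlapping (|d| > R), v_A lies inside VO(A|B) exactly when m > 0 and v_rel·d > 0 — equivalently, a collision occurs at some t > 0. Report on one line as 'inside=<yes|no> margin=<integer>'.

d = (16, 1),  |d|² = 257;  R = 5+2 = 7,  c = 257−7² = 208
v_rel = (4, 0),  |v_rel|² = 16;  v_rel·d = (4)·(16) + (0)·(1) = 64
16·t² − 128·t + 208 = 0  ⇒  m = 64² − 16·208 = 768
m = 768 > 0,  v_rel·d = 64 > 0  ⇒  inside

inside=yes margin=768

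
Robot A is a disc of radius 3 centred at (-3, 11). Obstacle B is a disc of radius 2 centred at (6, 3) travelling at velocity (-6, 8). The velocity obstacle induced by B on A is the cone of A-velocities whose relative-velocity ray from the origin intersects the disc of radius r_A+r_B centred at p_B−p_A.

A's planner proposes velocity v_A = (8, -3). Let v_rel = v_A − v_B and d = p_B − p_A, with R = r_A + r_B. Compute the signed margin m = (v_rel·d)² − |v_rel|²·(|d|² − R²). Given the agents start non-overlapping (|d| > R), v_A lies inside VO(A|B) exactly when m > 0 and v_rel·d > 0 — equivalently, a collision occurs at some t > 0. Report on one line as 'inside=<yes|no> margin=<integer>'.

d = (9, -8),  |d|² = 145;  R = 3+2 = 5,  c = 145−5² = 120
v_rel = (14, -11),  |v_rel|² = 317;  v_rel·d = (14)·(9) + (-11)·(-8) = 214
317·t² − 428·t + 120 = 0  ⇒  m = 214² − 317·120 = 7756
m = 7756 > 0,  v_rel·d = 214 > 0  ⇒  inside

inside=yes margin=7756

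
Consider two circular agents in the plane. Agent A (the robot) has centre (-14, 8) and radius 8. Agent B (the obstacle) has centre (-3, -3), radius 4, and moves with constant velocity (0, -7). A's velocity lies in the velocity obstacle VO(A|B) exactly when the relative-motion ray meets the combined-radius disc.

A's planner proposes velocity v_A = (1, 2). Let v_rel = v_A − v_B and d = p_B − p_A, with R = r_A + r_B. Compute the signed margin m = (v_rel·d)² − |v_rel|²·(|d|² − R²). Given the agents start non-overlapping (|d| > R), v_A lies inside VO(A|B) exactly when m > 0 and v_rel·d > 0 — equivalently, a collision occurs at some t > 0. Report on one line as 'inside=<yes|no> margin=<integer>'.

d = (11, -11),  |d|² = 242;  R = 8+4 = 12,  c = 242−12² = 98
v_rel = (1, 9),  |v_rel|² = 82;  v_rel·d = (1)·(11) + (9)·(-11) = -88
82·t² + 176·t + 98 = 0  ⇒  m = (-88)² − 82·98 = -292
m = -292 < 0,  v_rel·d = -88 < 0  ⇒  outside

inside=no margin=-292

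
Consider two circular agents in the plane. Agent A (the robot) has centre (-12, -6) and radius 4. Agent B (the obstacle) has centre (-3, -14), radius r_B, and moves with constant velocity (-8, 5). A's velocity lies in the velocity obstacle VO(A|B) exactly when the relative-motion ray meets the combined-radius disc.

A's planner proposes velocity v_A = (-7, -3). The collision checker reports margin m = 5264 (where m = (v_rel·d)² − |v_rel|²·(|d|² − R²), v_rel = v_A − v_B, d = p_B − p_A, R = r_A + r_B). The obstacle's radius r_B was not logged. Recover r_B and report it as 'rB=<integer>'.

m = 5264
d = (9, -8);  v_rel = (1, -8),  |v_rel|² = 65
v_rel×d = (1)·(-8) − (-8)·(9) = 64
since m = R²·65 − 64²:  R² = (4096 + 5264) / 65 = 144
R = √144 = 12  ⇒  r_B = 12 − 4 = 8

rB=8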